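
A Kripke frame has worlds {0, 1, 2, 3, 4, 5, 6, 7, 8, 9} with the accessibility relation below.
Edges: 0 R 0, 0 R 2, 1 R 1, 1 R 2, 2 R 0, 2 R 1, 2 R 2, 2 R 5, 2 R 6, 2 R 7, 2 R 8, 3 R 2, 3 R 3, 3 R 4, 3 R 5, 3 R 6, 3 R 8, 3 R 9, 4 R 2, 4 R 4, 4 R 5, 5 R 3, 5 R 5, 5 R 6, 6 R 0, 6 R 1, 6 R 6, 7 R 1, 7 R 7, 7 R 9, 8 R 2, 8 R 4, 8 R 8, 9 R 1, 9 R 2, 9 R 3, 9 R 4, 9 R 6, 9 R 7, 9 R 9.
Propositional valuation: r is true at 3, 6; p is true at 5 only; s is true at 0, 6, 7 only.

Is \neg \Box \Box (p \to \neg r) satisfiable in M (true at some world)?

Let φ = \neg \Box \Box (p \to \neg r). Evaluate φ at each world:
  0 (successors {0, 2}): φ is false.
  1 (successors {1, 2}): φ is false.
  2 (successors {0, 1, 2, 5, 6, 7, 8}): φ is false.
  3 (successors {2, 3, 4, 5, 6, 8, 9}): φ is false.
  4 (successors {2, 4, 5}): φ is false.
  5 (successors {3, 5, 6}): φ is false.
  6 (successors {0, 1, 6}): φ is false.
  7 (successors {1, 7, 9}): φ is false.
  8 (successors {2, 4, 8}): φ is false.
  9 (successors {1, 2, 3, 4, 6, 7, 9}): φ is false.
For instance, at 9:
  At 9: \Box \Box (p \to \neg r) is true, so \neg \Box \Box (p \to \neg r) is false.
    At 9: \Box \Box (p \to \neg r) requires \Box (p \to \neg r) at every successor {1, 2, 3, 4, 6, 7, 9}.
      At 1: \Box (p \to \neg r) is true.
      At 2: \Box (p \to \neg r) is true.
      At 3: \Box (p \to \neg r) is true.
      At 4: \Box (p \to \neg r) is true.
      At 6: \Box (p \to \neg r) is true.
      At 7: \Box (p \to \neg r) is true.
      At 9: \Box (p \to \neg r) is true.
    So \Box \Box (p \to \neg r) is true at 9.

No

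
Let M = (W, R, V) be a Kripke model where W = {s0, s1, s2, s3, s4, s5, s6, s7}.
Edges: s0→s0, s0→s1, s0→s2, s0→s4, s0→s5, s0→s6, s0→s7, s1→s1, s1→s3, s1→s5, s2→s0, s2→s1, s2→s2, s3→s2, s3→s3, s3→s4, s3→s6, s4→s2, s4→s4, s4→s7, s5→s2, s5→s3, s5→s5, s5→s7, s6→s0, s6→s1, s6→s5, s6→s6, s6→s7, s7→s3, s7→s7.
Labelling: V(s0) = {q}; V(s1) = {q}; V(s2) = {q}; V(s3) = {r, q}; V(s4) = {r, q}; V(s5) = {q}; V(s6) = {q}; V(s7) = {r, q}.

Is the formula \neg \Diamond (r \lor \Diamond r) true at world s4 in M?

At s4: \Diamond (r \lor \Diamond r) is true, so \neg \Diamond (r \lor \Diamond r) is false.
  At s4: \Diamond (r \lor \Diamond r) requires r \lor \Diamond r at some successor in {s2, s4, s7}.
    r \lor \Diamond r holds at s4, so \Diamond (r \lor \Diamond r) is true at s4.
      At s4: r is true, \Diamond r is true, so r \lor \Diamond r is true.

No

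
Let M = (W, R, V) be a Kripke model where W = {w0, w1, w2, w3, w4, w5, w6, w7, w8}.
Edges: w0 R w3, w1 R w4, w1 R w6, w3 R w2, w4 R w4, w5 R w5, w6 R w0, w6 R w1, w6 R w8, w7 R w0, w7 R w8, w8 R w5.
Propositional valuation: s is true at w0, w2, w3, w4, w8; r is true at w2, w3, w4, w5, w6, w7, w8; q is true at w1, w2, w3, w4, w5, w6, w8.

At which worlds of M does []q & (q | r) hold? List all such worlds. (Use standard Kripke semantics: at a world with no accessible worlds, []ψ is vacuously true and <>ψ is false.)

w1, w2, w3, w4, w5, w8

Let φ = []q & (q | r). Evaluate φ at each world:
  w0 (successors {w3}): φ is false.
  w1 (successors {w4, w6}): φ is true.
  w2 (successors ∅): φ is true.
  w3 (successors {w2}): φ is true.
  w4 (successors {w4}): φ is true.
  w5 (successors {w5}): φ is true.
  w6 (successors {w0, w1, w8}): φ is false.
  w7 (successors {w0, w8}): φ is false.
  w8 (successors {w5}): φ is true.
For instance, at w8:
  At w8: []q is true, q | r is true, so []q & (q | r) is true.
    At w8: []q requires q at every successor {w5}.
      At w5: q is true.
    So []q is true at w8.
Satisfying worlds: {w1, w2, w3, w4, w5, w8}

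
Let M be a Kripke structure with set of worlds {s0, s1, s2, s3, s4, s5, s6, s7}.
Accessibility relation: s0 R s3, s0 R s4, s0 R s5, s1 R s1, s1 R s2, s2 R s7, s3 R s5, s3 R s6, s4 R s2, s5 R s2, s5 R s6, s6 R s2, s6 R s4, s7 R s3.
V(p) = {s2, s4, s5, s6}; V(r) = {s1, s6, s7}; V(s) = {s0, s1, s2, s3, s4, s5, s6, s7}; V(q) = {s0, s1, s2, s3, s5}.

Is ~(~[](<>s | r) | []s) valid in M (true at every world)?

No

Let φ = ~(~[](<>s | r) | []s). Evaluate φ at each world:
  s0 (successors {s3, s4, s5}): φ is false.
  s1 (successors {s1, s2}): φ is false.
  s2 (successors {s7}): φ is false.
  s3 (successors {s5, s6}): φ is false.
  s4 (successors {s2}): φ is false.
  s5 (successors {s2, s6}): φ is false.
  s6 (successors {s2, s4}): φ is false.
  s7 (successors {s3}): φ is false.
Detail at s0 (counterexample):
  At s0: ~[](<>s | r) | []s is true, so ~(~[](<>s | r) | []s) is false.
    At s0: ~[](<>s | r) is false, []s is true, so ~[](<>s | r) | []s is true.
      At s0: [](<>s | r) is true, so ~[](<>s | r) is false.
      At s0: []s requires s at every successor {s3, s4, s5}.
        At s3: s is true.
        At s4: s is true.
        At s5: s is true.
      So []s is true at s0.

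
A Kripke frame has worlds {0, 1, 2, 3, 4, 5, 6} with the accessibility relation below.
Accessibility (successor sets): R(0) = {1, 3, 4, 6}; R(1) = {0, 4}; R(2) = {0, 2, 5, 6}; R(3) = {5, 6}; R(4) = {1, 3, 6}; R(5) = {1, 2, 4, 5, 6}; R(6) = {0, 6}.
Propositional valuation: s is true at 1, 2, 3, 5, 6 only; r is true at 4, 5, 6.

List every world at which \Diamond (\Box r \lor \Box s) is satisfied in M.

Let φ = \Diamond (\Box r \lor \Box s). Evaluate φ at each world:
  0 (successors {1, 3, 4, 6}): φ is true.
  1 (successors {0, 4}): φ is true.
  2 (successors {0, 2, 5, 6}): φ is false.
  3 (successors {5, 6}): φ is false.
  4 (successors {1, 3, 6}): φ is true.
  5 (successors {1, 2, 4, 5, 6}): φ is true.
  6 (successors {0, 6}): φ is false.
For instance, at 4:
  At 4: \Diamond (\Box r \lor \Box s) requires \Box r \lor \Box s at some successor in {1, 3, 6}.
    \Box r \lor \Box s holds at 3, so \Diamond (\Box r \lor \Box s) is true at 4.
      At 3: \Box r is true, \Box s is true, so \Box r \lor \Box s is true.
Satisfying worlds: {0, 1, 4, 5}

0, 1, 4, 5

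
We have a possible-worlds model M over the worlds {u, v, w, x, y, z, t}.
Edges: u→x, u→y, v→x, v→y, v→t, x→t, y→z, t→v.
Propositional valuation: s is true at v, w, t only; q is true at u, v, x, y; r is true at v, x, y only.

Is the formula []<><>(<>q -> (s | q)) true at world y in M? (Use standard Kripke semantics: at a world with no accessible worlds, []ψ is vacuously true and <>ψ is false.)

No

Recall that []ψ holds at a world iff ψ holds at every accessible world, and <>ψ holds iff ψ holds at some accessible world.
At y: []<><>(<>q -> (s | q)) requires <><>(<>q -> (s | q)) at every successor {z}.
  <><>(<>q -> (s | q)) fails at z, so []<><>(<>q -> (s | q)) is false at y.
    At z: no accessible worlds, so <><>(<>q -> (s | q)) is false.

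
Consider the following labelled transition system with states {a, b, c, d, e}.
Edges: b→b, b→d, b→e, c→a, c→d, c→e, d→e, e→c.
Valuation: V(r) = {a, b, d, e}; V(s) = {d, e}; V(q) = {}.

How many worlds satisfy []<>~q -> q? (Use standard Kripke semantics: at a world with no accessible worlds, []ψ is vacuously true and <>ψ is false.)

Recall that []ψ holds at a world iff ψ holds at every accessible world, and <>ψ holds iff ψ holds at some accessible world.
Let φ = []<>~q -> q. Evaluate φ at each world:
  a (successors ∅): φ is false.
  b (successors {b, d, e}): φ is false.
  c (successors {a, d, e}): φ is true.
  d (successors {e}): φ is false.
  e (successors {c}): φ is false.
For instance, at b:
  At b: []<>~q is true, q is false, so []<>~q -> q is false.
    At b: []<>~q requires <>~q at every successor {b, d, e}.
      At b: <>~q is true.
      At d: <>~q is true.
      At e: <>~q is true.
    So []<>~q is true at b.
Satisfying worlds: {c}

1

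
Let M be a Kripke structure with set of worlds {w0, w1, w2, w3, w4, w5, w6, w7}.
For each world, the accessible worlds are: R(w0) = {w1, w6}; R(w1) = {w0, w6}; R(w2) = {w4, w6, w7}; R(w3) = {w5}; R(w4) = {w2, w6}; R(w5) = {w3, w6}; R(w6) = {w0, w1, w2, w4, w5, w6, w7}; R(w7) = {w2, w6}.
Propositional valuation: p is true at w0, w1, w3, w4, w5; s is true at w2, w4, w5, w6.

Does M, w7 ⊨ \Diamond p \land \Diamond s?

At w7: \Diamond p is false, \Diamond s is true, so \Diamond p \land \Diamond s is false.
  At w7: \Diamond p requires p at some successor in {w2, w6}.
    At w2: p is false.
    At w6: p is false.
  So \Diamond p is false at w7.
  At w7: \Diamond s requires s at some successor in {w2, w6}.
    s holds at w2, so \Diamond s is true at w7.

No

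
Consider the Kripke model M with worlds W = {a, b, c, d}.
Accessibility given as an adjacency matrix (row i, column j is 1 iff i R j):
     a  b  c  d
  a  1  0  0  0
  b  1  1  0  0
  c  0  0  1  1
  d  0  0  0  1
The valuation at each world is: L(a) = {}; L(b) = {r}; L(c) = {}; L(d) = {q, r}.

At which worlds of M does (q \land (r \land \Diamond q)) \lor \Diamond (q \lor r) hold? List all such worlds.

Recall that \Diamond ψ holds at a world iff ψ holds at some accessible world.
Let φ = (q \land (r \land \Diamond q)) \lor \Diamond (q \lor r). Evaluate φ at each world:
  a (successors {a}): φ is false.
  b (successors {a, b}): φ is true.
  c (successors {c, d}): φ is true.
  d (successors {d}): φ is true.
For instance, at c:
  At c: q \land (r \land \Diamond q) is false, \Diamond (q \lor r) is true, so (q \land (r \land \Diamond q)) \lor \Diamond (q \lor r) is true.
    At c: q is false, r \land \Diamond q is false, so q \land (r \land \Diamond q) is false.
      At c: r is false, \Diamond q is true, so r \land \Diamond q is false.
    At c: \Diamond (q \lor r) requires q \lor r at some successor in {c, d}.
      q \lor r holds at d, so \Diamond (q \lor r) is true at c.
Satisfying worlds: {b, c, d}

b, c, d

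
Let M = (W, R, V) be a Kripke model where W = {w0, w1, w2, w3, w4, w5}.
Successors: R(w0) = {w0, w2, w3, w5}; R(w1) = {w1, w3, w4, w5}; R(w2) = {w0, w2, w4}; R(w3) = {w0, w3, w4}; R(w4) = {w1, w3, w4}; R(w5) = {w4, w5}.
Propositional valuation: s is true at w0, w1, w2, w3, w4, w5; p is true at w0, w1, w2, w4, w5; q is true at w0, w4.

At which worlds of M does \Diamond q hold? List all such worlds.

w0, w1, w2, w3, w4, w5

Let φ = \Diamond q. Evaluate φ at each world:
  w0 (successors {w0, w2, w3, w5}): φ is true.
  w1 (successors {w1, w3, w4, w5}): φ is true.
  w2 (successors {w0, w2, w4}): φ is true.
  w3 (successors {w0, w3, w4}): φ is true.
  w4 (successors {w1, w3, w4}): φ is true.
  w5 (successors {w4, w5}): φ is true.
For instance, at w3:
  At w3: \Diamond q requires q at some successor in {w0, w3, w4}.
    q holds at w0, so \Diamond q is true at w3.
Satisfying worlds: {w0, w1, w2, w3, w4, w5}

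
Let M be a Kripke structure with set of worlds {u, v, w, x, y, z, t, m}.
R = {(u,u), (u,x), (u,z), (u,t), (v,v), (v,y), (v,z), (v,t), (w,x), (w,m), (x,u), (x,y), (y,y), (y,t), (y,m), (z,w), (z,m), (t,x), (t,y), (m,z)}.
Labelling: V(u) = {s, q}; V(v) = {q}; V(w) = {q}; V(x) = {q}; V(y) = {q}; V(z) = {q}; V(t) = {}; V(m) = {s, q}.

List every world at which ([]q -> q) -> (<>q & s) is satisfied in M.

u, t, m

Recall that []ψ holds at a world iff ψ holds at every accessible world, and <>ψ holds iff ψ holds at some accessible world.
Let φ = ([]q -> q) -> (<>q & s). Evaluate φ at each world:
  u (successors {u, x, z, t}): φ is true.
  v (successors {v, y, z, t}): φ is false.
  w (successors {x, m}): φ is false.
  x (successors {u, y}): φ is false.
  y (successors {y, t, m}): φ is false.
  z (successors {w, m}): φ is false.
  t (successors {x, y}): φ is true.
  m (successors {z}): φ is true.
For instance, at m:
  At m: []q -> q is true, <>q & s is true, so ([]q -> q) -> (<>q & s) is true.
    At m: []q is true, q is true, so []q -> q is true.
      At m: []q requires q at every successor {z}.
        At z: q is true.
      So []q is true at m.
    At m: <>q is true, s is true, so <>q & s is true.
      At m: <>q requires q at some successor in {z}.
        q holds at z, so <>q is true at m.
Satisfying worlds: {u, t, m}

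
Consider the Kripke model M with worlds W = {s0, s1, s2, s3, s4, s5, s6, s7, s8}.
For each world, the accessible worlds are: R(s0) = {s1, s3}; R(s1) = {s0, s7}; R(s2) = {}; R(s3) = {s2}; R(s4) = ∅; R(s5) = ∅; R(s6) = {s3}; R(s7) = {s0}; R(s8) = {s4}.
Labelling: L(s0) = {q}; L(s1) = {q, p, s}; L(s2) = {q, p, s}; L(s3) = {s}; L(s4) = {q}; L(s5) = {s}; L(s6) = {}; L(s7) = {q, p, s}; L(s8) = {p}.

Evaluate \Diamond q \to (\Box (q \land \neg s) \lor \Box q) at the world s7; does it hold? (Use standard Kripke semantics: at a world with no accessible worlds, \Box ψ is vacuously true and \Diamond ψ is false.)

Yes

At s7: \Diamond q is true, \Box (q \land \neg s) \lor \Box q is true, so \Diamond q \to (\Box (q \land \neg s) \lor \Box q) is true.
  At s7: \Diamond q requires q at some successor in {s0}.
    q holds at s0, so \Diamond q is true at s7.
  At s7: \Box (q \land \neg s) is true, \Box q is true, so \Box (q \land \neg s) \lor \Box q is true.
    At s7: \Box (q \land \neg s) requires q \land \neg s at every successor {s0}.
      At s0: q \land \neg s is true.
    So \Box (q \land \neg s) is true at s7.
    At s7: \Box q requires q at every successor {s0}.
      At s0: q is true.
    So \Box q is true at s7.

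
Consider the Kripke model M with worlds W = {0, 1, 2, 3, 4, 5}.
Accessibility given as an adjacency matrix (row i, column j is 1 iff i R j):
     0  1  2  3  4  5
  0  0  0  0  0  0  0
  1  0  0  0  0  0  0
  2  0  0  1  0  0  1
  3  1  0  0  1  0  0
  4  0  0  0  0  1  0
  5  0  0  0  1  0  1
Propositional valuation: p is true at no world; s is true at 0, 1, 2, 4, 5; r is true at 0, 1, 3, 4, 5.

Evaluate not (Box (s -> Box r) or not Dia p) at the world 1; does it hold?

No

At 1: Box (s -> Box r) or not Dia p is true, so not (Box (s -> Box r) or not Dia p) is false.
  At 1: Box (s -> Box r) is true, not Dia p is true, so Box (s -> Box r) or not Dia p is true.
    At 1: no accessible worlds, so Box (s -> Box r) holds vacuously.
    At 1: Dia p is false, so not Dia p is true.
      At 1: no accessible worlds, so Dia p is false.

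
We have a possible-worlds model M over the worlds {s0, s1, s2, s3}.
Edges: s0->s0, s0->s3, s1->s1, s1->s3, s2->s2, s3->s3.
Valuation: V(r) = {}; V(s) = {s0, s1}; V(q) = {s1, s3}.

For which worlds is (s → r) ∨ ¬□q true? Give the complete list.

Let φ = (s → r) ∨ ¬□q. Evaluate φ at each world:
  s0 (successors {s0, s3}): φ is true.
  s1 (successors {s1, s3}): φ is false.
  s2 (successors {s2}): φ is true.
  s3 (successors {s3}): φ is true.
For instance, at s2:
  At s2: s → r is true, ¬□q is true, so (s → r) ∨ ¬□q is true.
    At s2: □q is false, so ¬□q is true.
      At s2: □q requires q at every successor {s2}.
        q fails at s2, so □q is false at s2.
Satisfying worlds: {s0, s2, s3}

s0, s2, s3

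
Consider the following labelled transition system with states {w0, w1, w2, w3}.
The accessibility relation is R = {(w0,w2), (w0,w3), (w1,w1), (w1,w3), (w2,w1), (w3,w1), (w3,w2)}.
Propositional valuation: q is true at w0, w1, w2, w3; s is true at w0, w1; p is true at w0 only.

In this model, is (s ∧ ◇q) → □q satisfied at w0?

Yes

At w0: s ∧ ◇q is true, □q is true, so (s ∧ ◇q) → □q is true.
  At w0: s is true, ◇q is true, so s ∧ ◇q is true.
    At w0: ◇q requires q at some successor in {w2, w3}.
      q holds at w2, so ◇q is true at w0.
  At w0: □q requires q at every successor {w2, w3}.
    At w2: q is true.
    At w3: q is true.
  So □q is true at w0.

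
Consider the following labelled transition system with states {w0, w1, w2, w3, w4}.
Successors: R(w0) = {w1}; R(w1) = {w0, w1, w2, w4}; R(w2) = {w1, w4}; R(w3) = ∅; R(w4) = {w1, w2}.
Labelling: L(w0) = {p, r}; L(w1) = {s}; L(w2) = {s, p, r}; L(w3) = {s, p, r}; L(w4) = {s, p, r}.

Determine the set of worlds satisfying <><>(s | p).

w0, w1, w2, w4

Recall that <>ψ holds at a world iff ψ holds at some accessible world.
Let φ = <><>(s | p). Evaluate φ at each world:
  w0 (successors {w1}): φ is true.
  w1 (successors {w0, w1, w2, w4}): φ is true.
  w2 (successors {w1, w4}): φ is true.
  w3 (successors ∅): φ is false.
  w4 (successors {w1, w2}): φ is true.
For instance, at w0:
  At w0: <><>(s | p) requires <>(s | p) at some successor in {w1}.
    <>(s | p) holds at w1, so <><>(s | p) is true at w0.
      At w1: <>(s | p) requires s | p at some successor in {w0, w1, w2, w4}.
        s | p holds at w0, so <>(s | p) is true at w1.
Satisfying worlds: {w0, w1, w2, w4}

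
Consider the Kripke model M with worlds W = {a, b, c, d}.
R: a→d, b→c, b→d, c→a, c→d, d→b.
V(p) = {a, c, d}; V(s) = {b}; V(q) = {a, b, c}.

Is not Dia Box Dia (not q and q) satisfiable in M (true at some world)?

Yes

Let φ = not Dia Box Dia (not q and q). Evaluate φ at each world:
  a (successors {d}): φ is true.
  b (successors {c, d}): φ is true.
  c (successors {a, d}): φ is true.
  d (successors {b}): φ is true.
Detail at a (witness):
  At a: Dia Box Dia (not q and q) is false, so not Dia Box Dia (not q and q) is true.
    At a: Dia Box Dia (not q and q) requires Box Dia (not q and q) at some successor in {d}.
      At d: Box Dia (not q and q) is false.
    So Dia Box Dia (not q and q) is false at a.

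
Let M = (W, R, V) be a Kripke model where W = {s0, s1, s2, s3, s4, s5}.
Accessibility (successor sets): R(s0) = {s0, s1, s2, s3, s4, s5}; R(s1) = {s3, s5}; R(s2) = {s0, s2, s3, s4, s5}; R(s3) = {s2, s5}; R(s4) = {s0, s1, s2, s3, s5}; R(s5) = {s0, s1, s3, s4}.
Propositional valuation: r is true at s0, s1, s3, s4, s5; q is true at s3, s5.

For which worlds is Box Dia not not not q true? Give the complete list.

Let φ = Box Dia not not not q. Evaluate φ at each world:
  s0 (successors {s0, s1, s2, s3, s4, s5}): φ is false.
  s1 (successors {s3, s5}): φ is true.
  s2 (successors {s0, s2, s3, s4, s5}): φ is true.
  s3 (successors {s2, s5}): φ is true.
  s4 (successors {s0, s1, s2, s3, s5}): φ is false.
  s5 (successors {s0, s1, s3, s4}): φ is false.
For instance, at s0:
  At s0: Box Dia not not not q requires Dia not not not q at every successor {s0, s1, s2, s3, s4, s5}.
    Dia not not not q fails at s1, so Box Dia not not not q is false at s0.
      At s1: Dia not not not q requires not not not q at some successor in {s3, s5}.
        At s3: not not not q is false.
        At s5: not not not q is false.
      So Dia not not not q is false at s1.
Satisfying worlds: {s1, s2, s3}

s1, s2, s3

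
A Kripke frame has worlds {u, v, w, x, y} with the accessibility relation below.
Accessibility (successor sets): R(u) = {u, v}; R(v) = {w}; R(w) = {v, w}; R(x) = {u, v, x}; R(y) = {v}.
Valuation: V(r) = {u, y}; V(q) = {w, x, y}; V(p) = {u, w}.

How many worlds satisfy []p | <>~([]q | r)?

3

Let φ = []p | <>~([]q | r). Evaluate φ at each world:
  u (successors {u, v}): φ is false.
  v (successors {w}): φ is true.
  w (successors {v, w}): φ is true.
  x (successors {u, v, x}): φ is true.
  y (successors {v}): φ is false.
For instance, at v:
  At v: []p is true, <>~([]q | r) is true, so []p | <>~([]q | r) is true.
    At v: []p requires p at every successor {w}.
      At w: p is true.
    So []p is true at v.
    At v: <>~([]q | r) requires ~([]q | r) at some successor in {w}.
      ~([]q | r) holds at w, so <>~([]q | r) is true at v.
Satisfying worlds: {v, w, x}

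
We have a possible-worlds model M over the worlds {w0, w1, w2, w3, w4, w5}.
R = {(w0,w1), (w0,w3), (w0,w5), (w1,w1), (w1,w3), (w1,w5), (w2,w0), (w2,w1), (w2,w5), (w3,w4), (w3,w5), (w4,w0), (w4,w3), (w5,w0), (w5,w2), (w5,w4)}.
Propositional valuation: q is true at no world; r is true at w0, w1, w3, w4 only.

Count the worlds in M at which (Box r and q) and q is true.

Recall that Box ψ holds at a world iff ψ holds at every accessible world, and Dia ψ holds iff ψ holds at some accessible world.
Let φ = (Box r and q) and q. Evaluate φ at each world:
  w0 (successors {w1, w3, w5}): φ is false.
  w1 (successors {w1, w3, w5}): φ is false.
  w2 (successors {w0, w1, w5}): φ is false.
  w3 (successors {w4, w5}): φ is false.
  w4 (successors {w0, w3}): φ is false.
  w5 (successors {w0, w2, w4}): φ is false.
For instance, at w3:
  At w3: Box r and q is false, q is false, so (Box r and q) and q is false.
    At w3: Box r is false, q is false, so Box r and q is false.
      At w3: Box r requires r at every successor {w4, w5}.
        r fails at w5, so Box r is false at w3.
Satisfying worlds: none.

0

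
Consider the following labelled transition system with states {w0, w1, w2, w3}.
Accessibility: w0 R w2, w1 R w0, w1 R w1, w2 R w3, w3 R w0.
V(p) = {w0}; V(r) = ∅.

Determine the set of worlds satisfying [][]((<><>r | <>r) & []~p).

Let φ = [][]((<><>r | <>r) & []~p). Evaluate φ at each world:
  w0 (successors {w2}): φ is false.
  w1 (successors {w0, w1}): φ is false.
  w2 (successors {w3}): φ is false.
  w3 (successors {w0}): φ is false.
For instance, at w1:
  At w1: [][]((<><>r | <>r) & []~p) requires []((<><>r | <>r) & []~p) at every successor {w0, w1}.
    []((<><>r | <>r) & []~p) fails at w0, so [][]((<><>r | <>r) & []~p) is false at w1.
      At w0: []((<><>r | <>r) & []~p) requires (<><>r | <>r) & []~p at every successor {w2}.
        (<><>r | <>r) & []~p fails at w2, so []((<><>r | <>r) & []~p) is false at w0.
Satisfying worlds: none.

none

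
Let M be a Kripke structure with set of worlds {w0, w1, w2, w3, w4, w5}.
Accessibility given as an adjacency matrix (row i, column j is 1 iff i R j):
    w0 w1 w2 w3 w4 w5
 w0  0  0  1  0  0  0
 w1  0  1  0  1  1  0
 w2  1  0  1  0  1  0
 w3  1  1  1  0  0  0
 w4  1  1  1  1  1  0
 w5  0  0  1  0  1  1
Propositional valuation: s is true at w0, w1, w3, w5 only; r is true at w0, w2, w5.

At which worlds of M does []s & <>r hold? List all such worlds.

none

Let φ = []s & <>r. Evaluate φ at each world:
  w0 (successors {w2}): φ is false.
  w1 (successors {w1, w3, w4}): φ is false.
  w2 (successors {w0, w2, w4}): φ is false.
  w3 (successors {w0, w1, w2}): φ is false.
  w4 (successors {w0, w1, w2, w3, w4}): φ is false.
  w5 (successors {w2, w4, w5}): φ is false.
For instance, at w2:
  At w2: []s is false, <>r is true, so []s & <>r is false.
    At w2: []s requires s at every successor {w0, w2, w4}.
      s fails at w2, so []s is false at w2.
    At w2: <>r requires r at some successor in {w0, w2, w4}.
      r holds at w0, so <>r is true at w2.
Satisfying worlds: none.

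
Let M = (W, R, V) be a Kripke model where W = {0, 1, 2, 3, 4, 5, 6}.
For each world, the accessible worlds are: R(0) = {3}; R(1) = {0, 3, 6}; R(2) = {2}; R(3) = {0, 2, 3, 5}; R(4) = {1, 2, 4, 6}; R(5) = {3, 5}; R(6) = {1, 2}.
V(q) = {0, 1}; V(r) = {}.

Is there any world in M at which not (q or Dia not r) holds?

Recall that Dia ψ holds at a world iff ψ holds at some accessible world.
Let φ = not (q or Dia not r). Evaluate φ at each world:
  0 (successors {3}): φ is false.
  1 (successors {0, 3, 6}): φ is false.
  2 (successors {2}): φ is false.
  3 (successors {0, 2, 3, 5}): φ is false.
  4 (successors {1, 2, 4, 6}): φ is false.
  5 (successors {3, 5}): φ is false.
  6 (successors {1, 2}): φ is false.
For instance, at 1:
  At 1: q or Dia not r is true, so not (q or Dia not r) is false.
    At 1: q is true, Dia not r is true, so q or Dia not r is true.
      At 1: Dia not r requires not r at some successor in {0, 3, 6}.
        not r holds at 0, so Dia not r is true at 1.

No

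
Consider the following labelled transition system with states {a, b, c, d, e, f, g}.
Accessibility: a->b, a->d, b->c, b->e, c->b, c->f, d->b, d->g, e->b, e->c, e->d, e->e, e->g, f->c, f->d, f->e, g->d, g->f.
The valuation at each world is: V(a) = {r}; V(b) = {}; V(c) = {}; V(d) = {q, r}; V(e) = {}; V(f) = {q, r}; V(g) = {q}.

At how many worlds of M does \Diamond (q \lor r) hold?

Recall that \Diamond ψ holds at a world iff ψ holds at some accessible world.
Let φ = \Diamond (q \lor r). Evaluate φ at each world:
  a (successors {b, d}): φ is true.
  b (successors {c, e}): φ is false.
  c (successors {b, f}): φ is true.
  d (successors {b, g}): φ is true.
  e (successors {b, c, d, e, g}): φ is true.
  f (successors {c, d, e}): φ is true.
  g (successors {d, f}): φ is true.
For instance, at g:
  At g: \Diamond (q \lor r) requires q \lor r at some successor in {d, f}.
    q \lor r holds at d, so \Diamond (q \lor r) is true at g.
Satisfying worlds: {a, c, d, e, f, g}

6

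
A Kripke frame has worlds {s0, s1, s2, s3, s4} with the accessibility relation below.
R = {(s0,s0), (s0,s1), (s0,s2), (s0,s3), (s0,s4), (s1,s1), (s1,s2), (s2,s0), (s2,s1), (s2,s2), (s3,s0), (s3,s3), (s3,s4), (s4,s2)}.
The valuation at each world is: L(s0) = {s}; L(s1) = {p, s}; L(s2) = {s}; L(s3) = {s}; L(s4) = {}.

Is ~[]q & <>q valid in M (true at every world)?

No

Let φ = ~[]q & <>q. Evaluate φ at each world:
  s0 (successors {s0, s1, s2, s3, s4}): φ is false.
  s1 (successors {s1, s2}): φ is false.
  s2 (successors {s0, s1, s2}): φ is false.
  s3 (successors {s0, s3, s4}): φ is false.
  s4 (successors {s2}): φ is false.
Detail at s0 (counterexample):
  At s0: ~[]q is true, <>q is false, so ~[]q & <>q is false.
    At s0: []q is false, so ~[]q is true.
      At s0: []q requires q at every successor {s0, s1, s2, s3, s4}.
        q fails at s0, so []q is false at s0.
    At s0: <>q requires q at some successor in {s0, s1, s2, s3, s4}.
      At s0: q is false.
      At s1: q is false.
      At s2: q is false.
      At s3: q is false.
      At s4: q is false.
    So <>q is false at s0.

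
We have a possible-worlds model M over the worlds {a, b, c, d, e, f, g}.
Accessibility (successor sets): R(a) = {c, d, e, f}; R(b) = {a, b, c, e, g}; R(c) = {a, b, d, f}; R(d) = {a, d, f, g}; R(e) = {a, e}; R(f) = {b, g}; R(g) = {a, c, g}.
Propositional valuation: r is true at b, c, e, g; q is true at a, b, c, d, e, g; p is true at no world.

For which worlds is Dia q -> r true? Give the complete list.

b, c, e, g

Let φ = Dia q -> r. Evaluate φ at each world:
  a (successors {c, d, e, f}): φ is false.
  b (successors {a, b, c, e, g}): φ is true.
  c (successors {a, b, d, f}): φ is true.
  d (successors {a, d, f, g}): φ is false.
  e (successors {a, e}): φ is true.
  f (successors {b, g}): φ is false.
  g (successors {a, c, g}): φ is true.
For instance, at a:
  At a: Dia q is true, r is false, so Dia q -> r is false.
    At a: Dia q requires q at some successor in {c, d, e, f}.
      q holds at c, so Dia q is true at a.
Satisfying worlds: {b, c, e, g}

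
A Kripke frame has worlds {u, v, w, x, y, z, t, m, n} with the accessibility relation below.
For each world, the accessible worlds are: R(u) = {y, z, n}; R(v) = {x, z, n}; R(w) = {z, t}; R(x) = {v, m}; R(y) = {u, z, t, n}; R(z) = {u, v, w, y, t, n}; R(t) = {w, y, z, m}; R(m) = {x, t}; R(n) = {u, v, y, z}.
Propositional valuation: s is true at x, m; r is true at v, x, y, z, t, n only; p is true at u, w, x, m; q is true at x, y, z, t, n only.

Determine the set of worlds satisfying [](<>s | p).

x, m

Let φ = [](<>s | p). Evaluate φ at each world:
  u (successors {y, z, n}): φ is false.
  v (successors {x, z, n}): φ is false.
  w (successors {z, t}): φ is false.
  x (successors {v, m}): φ is true.
  y (successors {u, z, t, n}): φ is false.
  z (successors {u, v, w, y, t, n}): φ is false.
  t (successors {w, y, z, m}): φ is false.
  m (successors {x, t}): φ is true.
  n (successors {u, v, y, z}): φ is false.
For instance, at y:
  At y: [](<>s | p) requires <>s | p at every successor {u, z, t, n}.
    <>s | p fails at z, so [](<>s | p) is false at y.
      At z: <>s is false, p is false, so <>s | p is false.
Satisfying worlds: {x, m}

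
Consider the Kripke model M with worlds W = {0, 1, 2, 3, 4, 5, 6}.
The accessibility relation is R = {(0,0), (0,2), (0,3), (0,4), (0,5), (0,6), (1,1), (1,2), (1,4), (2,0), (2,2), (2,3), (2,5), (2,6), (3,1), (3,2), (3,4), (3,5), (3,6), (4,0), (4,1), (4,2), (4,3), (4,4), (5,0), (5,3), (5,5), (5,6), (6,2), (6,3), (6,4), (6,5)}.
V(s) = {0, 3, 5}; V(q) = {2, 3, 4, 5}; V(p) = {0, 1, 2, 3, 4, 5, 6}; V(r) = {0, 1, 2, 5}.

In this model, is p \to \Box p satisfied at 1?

Yes

At 1: p is true, \Box p is true, so p \to \Box p is true.
  At 1: \Box p requires p at every successor {1, 2, 4}.
    At 1: p is true.
    At 2: p is true.
    At 4: p is true.
  So \Box p is true at 1.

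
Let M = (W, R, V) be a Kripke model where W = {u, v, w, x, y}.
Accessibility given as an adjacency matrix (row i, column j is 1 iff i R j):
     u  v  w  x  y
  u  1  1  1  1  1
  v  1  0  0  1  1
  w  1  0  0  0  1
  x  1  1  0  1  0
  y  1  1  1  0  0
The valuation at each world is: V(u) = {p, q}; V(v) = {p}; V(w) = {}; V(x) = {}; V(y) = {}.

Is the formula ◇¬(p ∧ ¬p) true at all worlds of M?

Yes

Recall that ◇ψ holds at a world iff ψ holds at some accessible world.
Let φ = ◇¬(p ∧ ¬p). Evaluate φ at each world:
  u (successors {u, v, w, x, y}): φ is true.
  v (successors {u, x, y}): φ is true.
  w (successors {u, y}): φ is true.
  x (successors {u, v, x}): φ is true.
  y (successors {u, v, w}): φ is true.
For instance, at u:
  At u: ◇¬(p ∧ ¬p) requires ¬(p ∧ ¬p) at some successor in {u, v, w, x, y}.
    ¬(p ∧ ¬p) holds at u, so ◇¬(p ∧ ¬p) is true at u.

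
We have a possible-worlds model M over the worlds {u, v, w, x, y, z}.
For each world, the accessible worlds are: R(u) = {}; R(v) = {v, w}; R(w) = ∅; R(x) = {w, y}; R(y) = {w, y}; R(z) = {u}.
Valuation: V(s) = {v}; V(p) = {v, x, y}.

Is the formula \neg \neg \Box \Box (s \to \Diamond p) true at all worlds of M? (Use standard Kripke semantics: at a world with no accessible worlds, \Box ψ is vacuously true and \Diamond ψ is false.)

Recall that \Box ψ holds at a world iff ψ holds at every accessible world, and \Diamond ψ holds iff ψ holds at some accessible world.
Let φ = \neg \neg \Box \Box (s \to \Diamond p). Evaluate φ at each world:
  u (successors ∅): φ is true.
  v (successors {v, w}): φ is true.
  w (successors ∅): φ is true.
  x (successors {w, y}): φ is true.
  y (successors {w, y}): φ is true.
  z (successors {u}): φ is true.
For instance, at x:
  At x: \neg \Box \Box (s \to \Diamond p) is false, so \neg \neg \Box \Box (s \to \Diamond p) is true.
    At x: \Box \Box (s \to \Diamond p) is true, so \neg \Box \Box (s \to \Diamond p) is false.
      At x: \Box \Box (s \to \Diamond p) requires \Box (s \to \Diamond p) at every successor {w, y}.
        At w: \Box (s \to \Diamond p) is true.
        At y: \Box (s \to \Diamond p) is true.
      So \Box \Box (s \to \Diamond p) is true at x.

Yes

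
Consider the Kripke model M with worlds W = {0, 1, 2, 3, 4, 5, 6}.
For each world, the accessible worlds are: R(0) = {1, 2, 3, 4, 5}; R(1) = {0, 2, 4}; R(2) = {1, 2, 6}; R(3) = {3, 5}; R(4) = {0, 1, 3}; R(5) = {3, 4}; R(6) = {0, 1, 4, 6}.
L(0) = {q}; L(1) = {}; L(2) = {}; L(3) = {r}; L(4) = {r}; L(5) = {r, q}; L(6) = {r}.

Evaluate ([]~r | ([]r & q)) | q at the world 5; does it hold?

At 5: []~r | ([]r & q) is true, q is true, so ([]~r | ([]r & q)) | q is true.
  At 5: []~r is false, []r & q is true, so []~r | ([]r & q) is true.
    At 5: []~r requires ~r at every successor {3, 4}.
      ~r fails at 3, so []~r is false at 5.
    At 5: []r is true, q is true, so []r & q is true.
      At 5: []r requires r at every successor {3, 4}.
        At 3: r is true.
        At 4: r is true.
      So []r is true at 5.

Yes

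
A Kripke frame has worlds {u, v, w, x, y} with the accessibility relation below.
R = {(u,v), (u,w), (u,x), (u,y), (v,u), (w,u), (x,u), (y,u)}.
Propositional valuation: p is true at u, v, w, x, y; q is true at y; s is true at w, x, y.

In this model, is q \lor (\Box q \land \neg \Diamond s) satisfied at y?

Recall that \Box ψ holds at a world iff ψ holds at every accessible world, and \Diamond ψ holds iff ψ holds at some accessible world.
At y: q is true, \Box q \land \neg \Diamond s is false, so q \lor (\Box q \land \neg \Diamond s) is true.
  At y: \Box q is false, \neg \Diamond s is true, so \Box q \land \neg \Diamond s is false.
    At y: \Box q requires q at every successor {u}.
      q fails at u, so \Box q is false at y.
    At y: \Diamond s is false, so \neg \Diamond s is true.
      At y: \Diamond s requires s at some successor in {u}.
        At u: s is false.
      So \Diamond s is false at y.

Yes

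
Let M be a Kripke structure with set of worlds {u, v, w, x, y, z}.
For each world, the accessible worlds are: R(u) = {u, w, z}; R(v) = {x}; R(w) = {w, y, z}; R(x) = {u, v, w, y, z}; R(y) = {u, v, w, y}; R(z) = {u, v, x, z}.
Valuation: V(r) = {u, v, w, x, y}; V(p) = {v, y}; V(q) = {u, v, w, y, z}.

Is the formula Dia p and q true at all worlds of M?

No

Let φ = Dia p and q. Evaluate φ at each world:
  u (successors {u, w, z}): φ is false.
  v (successors {x}): φ is false.
  w (successors {w, y, z}): φ is true.
  x (successors {u, v, w, y, z}): φ is false.
  y (successors {u, v, w, y}): φ is true.
  z (successors {u, v, x, z}): φ is true.
Detail at u (counterexample):
  At u: Dia p is false, q is true, so Dia p and q is false.
    At u: Dia p requires p at some successor in {u, w, z}.
      At u: p is false.
      At w: p is false.
      At z: p is false.
    So Dia p is false at u.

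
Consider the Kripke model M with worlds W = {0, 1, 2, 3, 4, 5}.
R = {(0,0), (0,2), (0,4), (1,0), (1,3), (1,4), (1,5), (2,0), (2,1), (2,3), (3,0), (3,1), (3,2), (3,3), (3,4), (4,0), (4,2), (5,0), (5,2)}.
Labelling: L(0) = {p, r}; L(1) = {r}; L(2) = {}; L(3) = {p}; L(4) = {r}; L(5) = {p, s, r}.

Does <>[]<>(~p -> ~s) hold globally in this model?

Yes

Let φ = <>[]<>(~p -> ~s). Evaluate φ at each world:
  0 (successors {0, 2, 4}): φ is true.
  1 (successors {0, 3, 4, 5}): φ is true.
  2 (successors {0, 1, 3}): φ is true.
  3 (successors {0, 1, 2, 3, 4}): φ is true.
  4 (successors {0, 2}): φ is true.
  5 (successors {0, 2}): φ is true.
For instance, at 3:
  At 3: <>[]<>(~p -> ~s) requires []<>(~p -> ~s) at some successor in {0, 1, 2, 3, 4}.
    []<>(~p -> ~s) holds at 0, so <>[]<>(~p -> ~s) is true at 3.
      At 0: []<>(~p -> ~s) requires <>(~p -> ~s) at every successor {0, 2, 4}.
        At 0: <>(~p -> ~s) is true.
        At 2: <>(~p -> ~s) is true.
        At 4: <>(~p -> ~s) is true.
      So []<>(~p -> ~s) is true at 0.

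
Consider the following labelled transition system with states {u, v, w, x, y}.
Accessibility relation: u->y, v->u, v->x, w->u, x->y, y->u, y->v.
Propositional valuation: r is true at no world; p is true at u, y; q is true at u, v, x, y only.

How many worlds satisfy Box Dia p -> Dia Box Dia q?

5

Recall that Box ψ holds at a world iff ψ holds at every accessible world, and Dia ψ holds iff ψ holds at some accessible world.
Let φ = Box Dia p -> Dia Box Dia q. Evaluate φ at each world:
  u (successors {y}): φ is true.
  v (successors {u, x}): φ is true.
  w (successors {u}): φ is true.
  x (successors {y}): φ is true.
  y (successors {u, v}): φ is true.
For instance, at u:
  At u: Box Dia p is true, Dia Box Dia q is true, so Box Dia p -> Dia Box Dia q is true.
    At u: Box Dia p requires Dia p at every successor {y}.
      At y: Dia p is true.
    So Box Dia p is true at u.
    At u: Dia Box Dia q requires Box Dia q at some successor in {y}.
      Box Dia q holds at y, so Dia Box Dia q is true at u.
Satisfying worlds: {u, v, w, x, y}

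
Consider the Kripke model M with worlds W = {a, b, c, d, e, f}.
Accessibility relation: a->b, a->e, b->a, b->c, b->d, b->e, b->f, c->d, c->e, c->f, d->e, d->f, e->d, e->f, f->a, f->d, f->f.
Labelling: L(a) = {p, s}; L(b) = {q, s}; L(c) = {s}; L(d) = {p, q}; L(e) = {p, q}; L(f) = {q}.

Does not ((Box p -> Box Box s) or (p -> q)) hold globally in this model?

Let φ = not ((Box p -> Box Box s) or (p -> q)). Evaluate φ at each world:
  a (successors {b, e}): φ is false.
  b (successors {a, c, d, e, f}): φ is false.
  c (successors {d, e, f}): φ is false.
  d (successors {e, f}): φ is false.
  e (successors {d, f}): φ is false.
  f (successors {a, d, f}): φ is false.
Detail at a (counterexample):
  At a: (Box p -> Box Box s) or (p -> q) is true, so not ((Box p -> Box Box s) or (p -> q)) is false.
    At a: Box p -> Box Box s is true, p -> q is false, so (Box p -> Box Box s) or (p -> q) is true.
      At a: Box p is false, Box Box s is false, so Box p -> Box Box s is true.

No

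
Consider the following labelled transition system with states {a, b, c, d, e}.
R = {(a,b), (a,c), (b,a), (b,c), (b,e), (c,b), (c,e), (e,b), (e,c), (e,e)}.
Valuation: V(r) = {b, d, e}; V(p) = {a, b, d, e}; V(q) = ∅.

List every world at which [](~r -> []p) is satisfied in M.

a, c, d, e

Let φ = [](~r -> []p). Evaluate φ at each world:
  a (successors {b, c}): φ is true.
  b (successors {a, c, e}): φ is false.
  c (successors {b, e}): φ is true.
  d (successors ∅): φ is true.
  e (successors {b, c, e}): φ is true.
For instance, at b:
  At b: [](~r -> []p) requires ~r -> []p at every successor {a, c, e}.
    ~r -> []p fails at a, so [](~r -> []p) is false at b.
      At a: ~r is true, []p is false, so ~r -> []p is false.
Satisfying worlds: {a, c, d, e}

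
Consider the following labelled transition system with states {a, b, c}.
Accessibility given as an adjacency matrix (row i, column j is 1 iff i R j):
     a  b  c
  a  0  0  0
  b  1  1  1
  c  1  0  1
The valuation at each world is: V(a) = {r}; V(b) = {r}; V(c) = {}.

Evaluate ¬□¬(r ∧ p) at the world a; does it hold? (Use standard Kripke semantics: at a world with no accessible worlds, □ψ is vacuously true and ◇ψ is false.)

No

At a: □¬(r ∧ p) is true, so ¬□¬(r ∧ p) is false.
  At a: no accessible worlds, so □¬(r ∧ p) holds vacuously.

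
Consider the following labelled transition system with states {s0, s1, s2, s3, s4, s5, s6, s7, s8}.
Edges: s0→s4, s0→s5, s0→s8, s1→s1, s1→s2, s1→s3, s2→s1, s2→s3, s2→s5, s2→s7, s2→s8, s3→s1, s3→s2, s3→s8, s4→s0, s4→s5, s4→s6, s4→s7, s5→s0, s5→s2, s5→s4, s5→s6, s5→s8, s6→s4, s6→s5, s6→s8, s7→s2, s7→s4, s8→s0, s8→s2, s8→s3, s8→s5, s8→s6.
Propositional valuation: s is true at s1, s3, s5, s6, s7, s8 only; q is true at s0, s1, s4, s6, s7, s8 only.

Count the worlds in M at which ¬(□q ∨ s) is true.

3

Let φ = ¬(□q ∨ s). Evaluate φ at each world:
  s0 (successors {s4, s5, s8}): φ is true.
  s1 (successors {s1, s2, s3}): φ is false.
  s2 (successors {s1, s3, s5, s7, s8}): φ is true.
  s3 (successors {s1, s2, s8}): φ is false.
  s4 (successors {s0, s5, s6, s7}): φ is true.
  s5 (successors {s0, s2, s4, s6, s8}): φ is false.
  s6 (successors {s4, s5, s8}): φ is false.
  s7 (successors {s2, s4}): φ is false.
  s8 (successors {s0, s2, s3, s5, s6}): φ is false.
For instance, at s2:
  At s2: □q ∨ s is false, so ¬(□q ∨ s) is true.
    At s2: □q is false, s is false, so □q ∨ s is false.
      At s2: □q requires q at every successor {s1, s3, s5, s7, s8}.
        q fails at s3, so □q is false at s2.
Satisfying worlds: {s0, s2, s4}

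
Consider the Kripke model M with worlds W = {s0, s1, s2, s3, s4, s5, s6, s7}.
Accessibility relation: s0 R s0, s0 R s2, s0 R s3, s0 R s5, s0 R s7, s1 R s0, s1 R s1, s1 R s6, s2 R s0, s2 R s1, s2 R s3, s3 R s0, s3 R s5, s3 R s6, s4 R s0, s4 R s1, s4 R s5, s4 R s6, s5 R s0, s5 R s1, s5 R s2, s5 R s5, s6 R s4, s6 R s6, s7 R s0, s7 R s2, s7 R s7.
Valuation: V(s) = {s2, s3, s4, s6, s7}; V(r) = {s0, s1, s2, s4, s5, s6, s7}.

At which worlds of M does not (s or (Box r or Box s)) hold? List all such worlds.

Let φ = not (s or (Box r or Box s)). Evaluate φ at each world:
  s0 (successors {s0, s2, s3, s5, s7}): φ is true.
  s1 (successors {s0, s1, s6}): φ is false.
  s2 (successors {s0, s1, s3}): φ is false.
  s3 (successors {s0, s5, s6}): φ is false.
  s4 (successors {s0, s1, s5, s6}): φ is false.
  s5 (successors {s0, s1, s2, s5}): φ is false.
  s6 (successors {s4, s6}): φ is false.
  s7 (successors {s0, s2, s7}): φ is false.
For instance, at s3:
  At s3: s or (Box r or Box s) is true, so not (s or (Box r or Box s)) is false.
    At s3: s is true, Box r or Box s is true, so s or (Box r or Box s) is true.
      At s3: Box r is true, Box s is false, so Box r or Box s is true.
Satisfying worlds: {s0}

s0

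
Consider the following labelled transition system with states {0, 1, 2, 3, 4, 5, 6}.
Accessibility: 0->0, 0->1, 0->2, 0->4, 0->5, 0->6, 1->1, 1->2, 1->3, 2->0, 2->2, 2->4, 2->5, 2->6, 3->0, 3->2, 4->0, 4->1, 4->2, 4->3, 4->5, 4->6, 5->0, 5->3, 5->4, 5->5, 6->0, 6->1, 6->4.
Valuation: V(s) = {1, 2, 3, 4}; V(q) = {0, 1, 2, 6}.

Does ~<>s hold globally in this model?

Recall that <>ψ holds at a world iff ψ holds at some accessible world.
Let φ = ~<>s. Evaluate φ at each world:
  0 (successors {0, 1, 2, 4, 5, 6}): φ is false.
  1 (successors {1, 2, 3}): φ is false.
  2 (successors {0, 2, 4, 5, 6}): φ is false.
  3 (successors {0, 2}): φ is false.
  4 (successors {0, 1, 2, 3, 5, 6}): φ is false.
  5 (successors {0, 3, 4, 5}): φ is false.
  6 (successors {0, 1, 4}): φ is false.
Detail at 0 (counterexample):
  At 0: <>s is true, so ~<>s is false.
    At 0: <>s requires s at some successor in {0, 1, 2, 4, 5, 6}.
      s holds at 1, so <>s is true at 0.

No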